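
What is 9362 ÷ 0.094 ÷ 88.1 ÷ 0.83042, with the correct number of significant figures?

1.4 × 10^3

9362 ÷ 0.094 ÷ 88.1 ÷ 0.83042 = 1361.34147018…
Multiplication/division keeps the fewest significant figures: 9362 → 4 s.f., 0.094 → 2 s.f., 88.1 → 3 s.f., 0.83042 → 5 s.f.; limit is 2.
Rounded to 2 significant figures: 1.4 × 10^3.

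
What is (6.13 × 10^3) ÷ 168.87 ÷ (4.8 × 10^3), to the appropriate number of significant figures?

(6.13 × 10^3) ÷ 168.87 ÷ (4.8 × 10^3) = 0.00756252344012…
Multiplication/division keeps the fewest significant figures: 6.13 × 10^3 → 3 s.f., 168.87 → 5 s.f., 4.8 × 10^3 → 2 s.f.; limit is 2.
Rounded to 2 significant figures: 0.0076.

0.0076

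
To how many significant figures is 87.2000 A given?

87.2000: trailing zeros after a decimal point are significant.

6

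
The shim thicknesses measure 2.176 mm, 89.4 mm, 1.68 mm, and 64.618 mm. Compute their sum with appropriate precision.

157.9 mm

2.176 mm + 89.4 mm + 1.68 mm + 64.618 mm = 157.874 mm.
Addition/subtraction keeps the fewest decimal places: 2.176 → 3 decimal places, 89.4 → 1 decimal place, 1.68 → 2 decimal places, 64.618 → 3 decimal places; limit is 1.
Rounded to 1 decimal place: 157.9 mm.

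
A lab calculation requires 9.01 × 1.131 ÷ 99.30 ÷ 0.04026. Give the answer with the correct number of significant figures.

2.55

9.01 × 1.131 ÷ 99.30 ÷ 0.04026 = 2.54896796202…
Multiplication/division keeps the fewest significant figures: 9.01 → 3 s.f., 1.131 → 4 s.f., 99.30 → 4 s.f., 0.04026 → 4 s.f.; limit is 3.
Rounded to 3 significant figures: 2.55.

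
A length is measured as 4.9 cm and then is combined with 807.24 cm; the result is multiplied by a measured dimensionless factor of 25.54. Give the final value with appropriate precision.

4.9 cm + 807.24 cm = 812.14 cm; the sum is limited to 1 decimal place (4 s.f.).
Carrying full precision, 812.14 × 25.54 = 20742.0556 cm; 25.54 has 4 s.f., so the result keeps min(4, 4) = 4 s.f.
Rounded to 4 significant figures: 2.074 × 10^4 cm.

2.074 × 10^4 cm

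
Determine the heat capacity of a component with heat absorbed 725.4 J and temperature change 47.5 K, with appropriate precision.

heat capacity = 725.4 J ÷ 47.5 K = 15.2715789474… J/K.
725.4 has 4 significant figures; 47.5 has 3.
Division/multiplication keeps the fewest: 3 significant figures.
Rounded: 15.3 J/K.

15.3 J/K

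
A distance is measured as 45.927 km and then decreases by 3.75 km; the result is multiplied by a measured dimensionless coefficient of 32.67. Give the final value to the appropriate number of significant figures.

45.927 km − 3.75 km = 42.177 km; the difference is limited to 2 decimal places (4 s.f.).
Carrying full precision, 42.177 × 32.67 = 1377.92259 km; 32.67 has 4 s.f., so the result keeps min(4, 4) = 4 s.f.
Rounded to 4 significant figures: 1378 km.

1378 km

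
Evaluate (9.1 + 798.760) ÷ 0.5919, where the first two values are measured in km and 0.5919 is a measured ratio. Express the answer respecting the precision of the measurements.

9.1 km + 798.760 km = 807.860 km; the sum is limited to 1 decimal place (4 s.f.).
Carrying full precision, 807.860 ÷ 0.5919 = 1364.85892887… km; 0.5919 has 4 s.f., so the result keeps min(4, 4) = 4 s.f.
Rounded to 4 significant figures: 1.365 × 10³ km.

1.365 × 10³ km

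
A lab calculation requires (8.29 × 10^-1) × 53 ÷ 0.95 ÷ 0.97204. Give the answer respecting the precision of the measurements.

(8.29 × 10^-1) × 53 ÷ 0.95 ÷ 0.97204 = 47.5798050329…
Multiplication/division keeps the fewest significant figures: 8.29 × 10^-1 → 3 s.f., 53 → 2 s.f., 0.95 → 2 s.f., 0.97204 → 5 s.f.; limit is 2.
Rounded to 2 significant figures: 48.

48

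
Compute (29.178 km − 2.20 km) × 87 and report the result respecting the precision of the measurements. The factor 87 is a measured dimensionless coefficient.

29.178 km − 2.20 km = 26.978 km; the difference is limited to 2 decimal places (4 s.f.).
Carrying full precision, 26.978 × 87 = 2347.086 km; 87 has 2 s.f., so the result keeps min(4, 2) = 2 s.f.
Rounded to 2 significant figures: 2.3 × 10^3 km.

2.3 × 10^3 km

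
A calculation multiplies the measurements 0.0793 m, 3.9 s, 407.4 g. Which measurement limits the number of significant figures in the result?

3.9 s

0.0793 m → 3 s.f.; 3.9 s → 2 s.f.; 407.4 g → 4 s.f.
The fewest is 2 significant figures, from 3.9 s.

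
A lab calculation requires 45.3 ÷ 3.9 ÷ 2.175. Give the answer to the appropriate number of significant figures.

45.3 ÷ 3.9 ÷ 2.175 = 5.34040671972…
Multiplication/division keeps the fewest significant figures: 45.3 → 3 s.f., 3.9 → 2 s.f., 2.175 → 4 s.f.; limit is 2.
Rounded to 2 significant figures: 5.3.

5.3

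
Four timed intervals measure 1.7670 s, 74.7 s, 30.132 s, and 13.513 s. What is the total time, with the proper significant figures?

120.1 s

1.7670 s + 74.7 s + 30.132 s + 13.513 s = 120.1120 s.
Addition/subtraction keeps the fewest decimal places: 1.7670 → 4 decimal places, 74.7 → 1 decimal place, 30.132 → 3 decimal places, 13.513 → 3 decimal places; limit is 1.
Rounded to 1 decimal place: 120.1 s.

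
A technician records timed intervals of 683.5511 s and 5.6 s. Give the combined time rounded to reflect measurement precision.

689.2 s

683.5511 s + 5.6 s = 689.1511 s.
Addition/subtraction keeps the fewest decimal places: 683.5511 → 4 decimal places, 5.6 → 1 decimal place; limit is 1.
Rounded to 1 decimal place: 689.2 s.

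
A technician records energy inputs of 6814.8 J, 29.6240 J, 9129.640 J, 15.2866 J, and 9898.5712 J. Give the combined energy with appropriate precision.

25887.9 J

6814.8 J + 29.6240 J + 9129.640 J + 15.2866 J + 9898.5712 J = 25887.9218 J.
Addition/subtraction keeps the fewest decimal places: 6814.8 → 1 decimal place, 29.6240 → 4 decimal places, 9129.640 → 3 decimal places, 15.2866 → 4 decimal places, 9898.5712 → 4 decimal places; limit is 1.
Rounded to 1 decimal place: 25887.9 J.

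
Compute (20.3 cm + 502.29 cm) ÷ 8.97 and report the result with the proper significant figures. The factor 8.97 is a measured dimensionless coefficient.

20.3 cm + 502.29 cm = 522.59 cm; the sum is limited to 1 decimal place (4 s.f.).
Carrying full precision, 522.59 ÷ 8.97 = 58.259754738… cm; 8.97 has 3 s.f., so the result keeps min(4, 3) = 3 s.f.
Rounded to 3 significant figures: 58.3 cm.

58.3 cm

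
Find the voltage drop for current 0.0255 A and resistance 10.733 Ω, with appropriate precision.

voltage drop = 0.0255 A × 10.733 Ω = 0.2736915 V.
0.0255 has 3 significant figures; 10.733 has 5.
Division/multiplication keeps the fewest: 3 significant figures.
Rounded: 0.274 V.

0.274 V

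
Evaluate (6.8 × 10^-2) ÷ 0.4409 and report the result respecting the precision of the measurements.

(6.8 × 10^-2) ÷ 0.4409 = 0.154229984123…
Multiplication/division keeps the fewest significant figures: 6.8 × 10^-2 → 2 s.f., 0.4409 → 4 s.f.; limit is 2.
Rounded to 2 significant figures: 0.15.

0.15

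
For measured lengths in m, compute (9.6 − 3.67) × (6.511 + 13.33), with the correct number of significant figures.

9.6 − 3.67 = 5.93, limited to 1 d.p. → 2 s.f.; 6.511 + 13.33 = 19.841, limited to 2 d.p. → 4 s.f.
Carrying full precision, 5.93 × 19.841 = 117.65713; keep min(2, 4) = 2 s.f.
Rounded to 2 significant figures: 1.2 × 10² m².

1.2 × 10² m²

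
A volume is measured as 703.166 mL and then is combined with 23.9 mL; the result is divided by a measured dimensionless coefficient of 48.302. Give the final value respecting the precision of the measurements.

15.05 mL

703.166 mL + 23.9 mL = 727.066 mL; the sum is limited to 1 decimal place (4 s.f.).
Carrying full precision, 727.066 ÷ 48.302 = 15.0525030019… mL; 48.302 has 5 s.f., so the result keeps min(4, 5) = 4 s.f.
Rounded to 4 significant figures: 15.05 mL.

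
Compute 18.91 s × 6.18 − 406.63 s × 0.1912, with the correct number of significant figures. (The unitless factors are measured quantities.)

39 s

18.91 × 6.18 = 116.8638 → 1.17 × 10^2 s (3 s.f., last digit at the 10^0 place).
406.63 × 0.1912 = 77.747656 → 77.75 s (4 s.f., last digit at the 10^-2 place).
Difference: 39.116144 s; keep the coarser place, 10^0.
Result: 39 s.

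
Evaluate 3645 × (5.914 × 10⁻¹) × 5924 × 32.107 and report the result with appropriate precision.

3645 × (5.914 × 10⁻¹) × 5924 × 32.107 = 410009227.36…
Multiplication/division keeps the fewest significant figures: 3645 → 4 s.f., 5.914 × 10⁻¹ → 4 s.f., 5924 → 4 s.f., 32.107 → 5 s.f.; limit is 4.
Rounded to 4 significant figures: 4.100 × 10⁸.

4.100 × 10⁸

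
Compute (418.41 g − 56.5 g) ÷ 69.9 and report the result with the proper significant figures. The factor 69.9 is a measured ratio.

418.41 g − 56.5 g = 361.91 g; the difference is limited to 1 decimal place (4 s.f.).
Carrying full precision, 361.91 ÷ 69.9 = 5.17753934192… g; 69.9 has 3 s.f., so the result keeps min(4, 3) = 3 s.f.
Rounded to 3 significant figures: 5.18 g.

5.18 g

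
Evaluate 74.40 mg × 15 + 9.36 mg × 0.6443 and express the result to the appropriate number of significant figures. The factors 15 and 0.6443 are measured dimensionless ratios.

1.1 × 10³ mg

74.40 × 15 = 1116 → 1.1 × 10³ mg (2 s.f., last digit at the 10^2 place).
9.36 × 0.6443 = 6.030648 → 6.03 mg (3 s.f., last digit at the 10^-2 place).
Sum: 1122.030648 mg; keep the coarser place, 10^2.
Result: 1.1 × 10³ mg.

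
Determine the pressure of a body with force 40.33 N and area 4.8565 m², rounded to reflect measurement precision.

8.304 Pa

pressure = 40.33 N ÷ 4.8565 m² = 8.3043343972… Pa.
40.33 has 4 significant figures; 4.8565 has 5.
Division/multiplication keeps the fewest: 4 significant figures.
Rounded: 8.304 Pa.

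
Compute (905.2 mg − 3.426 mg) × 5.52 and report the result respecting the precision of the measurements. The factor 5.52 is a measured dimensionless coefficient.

4.98 × 10^3 mg

905.2 mg − 3.426 mg = 901.774 mg; the difference is limited to 1 decimal place (4 s.f.).
Carrying full precision, 901.774 × 5.52 = 4977.79248 mg; 5.52 has 3 s.f., so the result keeps min(4, 3) = 3 s.f.
Rounded to 3 significant figures: 4.98 × 10^3 mg.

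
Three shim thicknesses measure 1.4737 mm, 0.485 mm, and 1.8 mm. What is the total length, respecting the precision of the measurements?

1.4737 mm + 0.485 mm + 1.8 mm = 3.7587 mm.
Addition/subtraction keeps the fewest decimal places: 1.4737 → 4 decimal places, 0.485 → 3 decimal places, 1.8 → 1 decimal place; limit is 1.
Rounded to 1 decimal place: 3.8 mm.

3.8 mm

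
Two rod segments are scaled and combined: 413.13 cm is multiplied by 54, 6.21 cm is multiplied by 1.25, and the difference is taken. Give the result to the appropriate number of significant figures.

2.2 × 10^4 cm

413.13 × 54 = 22309.02 → 2.2 × 10^4 cm (2 s.f., last digit at the 10^3 place).
6.21 × 1.25 = 7.7625 → 7.76 cm (3 s.f., last digit at the 10^-2 place).
Difference: 22301.2575 cm; keep the coarser place, 10^3.
Result: 2.2 × 10^4 cm.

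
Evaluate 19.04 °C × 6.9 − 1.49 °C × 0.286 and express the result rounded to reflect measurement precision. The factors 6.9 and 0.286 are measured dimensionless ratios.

1.3 × 10² °C

19.04 × 6.9 = 131.376 → 1.3 × 10² °C (2 s.f., last digit at the 10^1 place).
1.49 × 0.286 = 0.42614 → 0.426 °C (3 s.f., last digit at the 10^-3 place).
Difference: 130.94986 °C; keep the coarser place, 10^1.
Result: 1.3 × 10² °C.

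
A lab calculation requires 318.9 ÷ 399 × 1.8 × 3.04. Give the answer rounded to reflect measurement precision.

318.9 ÷ 399 × 1.8 × 3.04 = 4.37348571429…
Multiplication/division keeps the fewest significant figures: 318.9 → 4 s.f., 399 → 3 s.f., 1.8 → 2 s.f., 3.04 → 3 s.f.; limit is 2.
Rounded to 2 significant figures: 4.4.

4.4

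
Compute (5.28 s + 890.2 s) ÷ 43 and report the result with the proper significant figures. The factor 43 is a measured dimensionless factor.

21 s

5.28 s + 890.2 s = 895.48 s; the sum is limited to 1 decimal place (4 s.f.).
Carrying full precision, 895.48 ÷ 43 = 20.8251162791… s; 43 has 2 s.f., so the result keeps min(4, 2) = 2 s.f.
Rounded to 2 significant figures: 21 s.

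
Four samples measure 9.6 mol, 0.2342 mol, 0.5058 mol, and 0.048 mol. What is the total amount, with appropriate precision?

10.4 mol

9.6 mol + 0.2342 mol + 0.5058 mol + 0.048 mol = 10.3880 mol.
Addition/subtraction keeps the fewest decimal places: 9.6 → 1 decimal place, 0.2342 → 4 decimal places, 0.5058 → 4 decimal places, 0.048 → 3 decimal places; limit is 1.
Rounded to 1 decimal place: 10.4 mol.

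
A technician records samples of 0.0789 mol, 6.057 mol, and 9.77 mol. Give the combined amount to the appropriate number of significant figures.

0.0789 mol + 6.057 mol + 9.77 mol = 15.9059 mol.
Addition/subtraction keeps the fewest decimal places: 0.0789 → 4 decimal places, 6.057 → 3 decimal places, 9.77 → 2 decimal places; limit is 2.
Rounded to 2 decimal places: 15.91 mol.

15.91 mol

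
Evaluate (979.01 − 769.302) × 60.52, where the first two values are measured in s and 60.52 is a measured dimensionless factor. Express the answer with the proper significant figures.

1.269 × 10^4 s

979.01 s − 769.302 s = 209.708 s; the difference is limited to 2 decimal places (5 s.f.).
Carrying full precision, 209.708 × 60.52 = 12691.52816 s; 60.52 has 4 s.f., so the result keeps min(5, 4) = 4 s.f.
Rounded to 4 significant figures: 1.269 × 10^4 s.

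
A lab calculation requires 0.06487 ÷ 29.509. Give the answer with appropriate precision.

0.002198

0.06487 ÷ 29.509 = 0.00219831237927…
Multiplication/division keeps the fewest significant figures: 0.06487 → 4 s.f., 29.509 → 5 s.f.; limit is 4.
Rounded to 4 significant figures: 0.002198.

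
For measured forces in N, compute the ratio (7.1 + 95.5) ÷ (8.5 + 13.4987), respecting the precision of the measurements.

4.66

7.1 + 95.5 = 102.6, limited to 1 d.p. → 4 s.f.; 8.5 + 13.4987 = 21.9987, limited to 1 d.p. → 3 s.f.
Carrying full precision, 102.6 ÷ 21.9987 = 4.66391195843…; keep min(4, 3) = 3 s.f.
Rounded to 3 significant figures: 4.66.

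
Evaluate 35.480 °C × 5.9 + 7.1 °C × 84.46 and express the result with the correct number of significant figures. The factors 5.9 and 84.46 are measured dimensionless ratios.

8.1 × 10^2 °C

35.480 × 5.9 = 209.332 → 2.1 × 10^2 °C (2 s.f., last digit at the 10^1 place).
7.1 × 84.46 = 599.666 → 6.0 × 10^2 °C (2 s.f., last digit at the 10^1 place).
Sum: 808.998 °C; keep the coarser place, 10^1.
Result: 8.1 × 10^2 °C.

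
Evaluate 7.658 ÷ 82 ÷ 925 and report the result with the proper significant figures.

1.0 × 10^-4

7.658 ÷ 82 ÷ 925 = 0.00010096242584…
Multiplication/division keeps the fewest significant figures: 7.658 → 4 s.f., 82 → 2 s.f., 925 → 3 s.f.; limit is 2.
Rounded to 2 significant figures: 1.0 × 10^-4.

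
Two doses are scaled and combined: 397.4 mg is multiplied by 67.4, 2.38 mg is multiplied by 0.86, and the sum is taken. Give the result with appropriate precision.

2.68 × 10⁴ mg

397.4 × 67.4 = 26784.76 → 2.68 × 10⁴ mg (3 s.f., last digit at the 10^2 place).
2.38 × 0.86 = 2.0468 → 2.0 mg (2 s.f., last digit at the 10^-1 place).
Sum: 26786.8068 mg; keep the coarser place, 10^2.
Result: 2.68 × 10⁴ mg.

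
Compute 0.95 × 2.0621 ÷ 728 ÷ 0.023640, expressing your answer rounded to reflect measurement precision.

0.95 × 2.0621 ÷ 728 ÷ 0.023640 = 0.11382940769…
Multiplication/division keeps the fewest significant figures: 0.95 → 2 s.f., 2.0621 → 5 s.f., 728 → 3 s.f., 0.023640 → 5 s.f.; limit is 2.
Rounded to 2 significant figures: 0.11.

0.11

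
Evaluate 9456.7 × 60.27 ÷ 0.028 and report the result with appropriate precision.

2.0 × 10^7

9456.7 × 60.27 ÷ 0.028 = 20355546.75
Multiplication/division keeps the fewest significant figures: 9456.7 → 5 s.f., 60.27 → 4 s.f., 0.028 → 2 s.f.; limit is 2.
Rounded to 2 significant figures: 2.0 × 10^7.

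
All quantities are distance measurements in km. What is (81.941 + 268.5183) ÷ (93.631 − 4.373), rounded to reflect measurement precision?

81.941 + 268.5183 = 350.4593, limited to 3 d.p. → 6 s.f.; 93.631 − 4.373 = 89.258, limited to 3 d.p. → 5 s.f.
Carrying full precision, 350.4593 ÷ 89.258 = 3.92636290305…; keep min(6, 5) = 5 s.f.
Rounded to 5 significant figures: 3.9264.

3.9264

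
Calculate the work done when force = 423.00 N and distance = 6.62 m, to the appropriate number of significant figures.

work done = 423.00 N × 6.62 m = 2800.26 J.
423.00 has 5 significant figures; 6.62 has 3.
Division/multiplication keeps the fewest: 3 significant figures.
Rounded: 2.80 × 10^3 J.

2.80 × 10^3 J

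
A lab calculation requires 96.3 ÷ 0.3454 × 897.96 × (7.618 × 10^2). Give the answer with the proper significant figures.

1.91 × 10^8

96.3 ÷ 0.3454 × 897.96 × (7.618 × 10^2) = 190722492.375…
Multiplication/division keeps the fewest significant figures: 96.3 → 3 s.f., 0.3454 → 4 s.f., 897.96 → 5 s.f., 7.618 × 10^2 → 4 s.f.; limit is 3.
Rounded to 3 significant figures: 1.91 × 10^8.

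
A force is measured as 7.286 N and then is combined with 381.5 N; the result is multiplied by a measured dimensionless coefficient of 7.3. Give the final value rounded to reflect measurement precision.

2.8 × 10³ N

7.286 N + 381.5 N = 388.786 N; the sum is limited to 1 decimal place (4 s.f.).
Carrying full precision, 388.786 × 7.3 = 2838.1378 N; 7.3 has 2 s.f., so the result keeps min(4, 2) = 2 s.f.
Rounded to 2 significant figures: 2.8 × 10³ N.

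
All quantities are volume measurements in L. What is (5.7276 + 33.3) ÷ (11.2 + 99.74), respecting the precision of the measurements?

0.352

5.7276 + 33.3 = 39.0276, limited to 1 d.p. → 3 s.f.; 11.2 + 99.74 = 110.94, limited to 1 d.p. → 4 s.f.
Carrying full precision, 39.0276 ÷ 110.94 = 0.351790156842…; keep min(3, 4) = 3 s.f.
Rounded to 3 significant figures: 0.352.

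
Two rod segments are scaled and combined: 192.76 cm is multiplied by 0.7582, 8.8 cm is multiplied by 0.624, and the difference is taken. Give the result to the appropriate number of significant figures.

140.7 cm

192.76 × 0.7582 = 146.150632 → 1.462 × 10² cm (4 s.f., last digit at the 10^-1 place).
8.8 × 0.624 = 5.4912 → 5.5 cm (2 s.f., last digit at the 10^-1 place).
Difference: 140.659432 cm; keep the coarser place, 10^-1.
Result: 140.7 cm.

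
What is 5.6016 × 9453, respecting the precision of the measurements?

5.6016 × 9453 = 52951.9248
Multiplication/division keeps the fewest significant figures: 5.6016 → 5 s.f., 9453 → 4 s.f.; limit is 4.
Rounded to 4 significant figures: 5.295 × 10^4.

5.295 × 10^4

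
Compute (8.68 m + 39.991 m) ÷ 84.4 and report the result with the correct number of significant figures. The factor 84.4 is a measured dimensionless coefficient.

8.68 m + 39.991 m = 48.671 m; the sum is limited to 2 decimal places (4 s.f.).
Carrying full precision, 48.671 ÷ 84.4 = 0.576670616114… m; 84.4 has 3 s.f., so the result keeps min(4, 3) = 3 s.f.
Rounded to 3 significant figures: 0.577 m.

0.577 m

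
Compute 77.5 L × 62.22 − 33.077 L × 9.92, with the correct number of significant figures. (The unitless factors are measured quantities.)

77.5 × 62.22 = 4822.05 → 4.82 × 10³ L (3 s.f., last digit at the 10^1 place).
33.077 × 9.92 = 328.12384 → 328 L (3 s.f., last digit at the 10^0 place).
Difference: 4493.92616 L; keep the coarser place, 10^1.
Result: 4.49 × 10³ L.

4.49 × 10³ L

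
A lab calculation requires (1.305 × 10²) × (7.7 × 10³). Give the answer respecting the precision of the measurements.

1.0 × 10⁶

(1.305 × 10²) × (7.7 × 10³) = 1004850
Multiplication/division keeps the fewest significant figures: 1.305 × 10² → 4 s.f., 7.7 × 10³ → 2 s.f.; limit is 2.
Rounded to 2 significant figures: 1.0 × 10⁶.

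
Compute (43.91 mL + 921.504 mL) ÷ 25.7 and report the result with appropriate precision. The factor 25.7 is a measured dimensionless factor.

43.91 mL + 921.504 mL = 965.414 mL; the sum is limited to 2 decimal places (5 s.f.).
Carrying full precision, 965.414 ÷ 25.7 = 37.5647470817… mL; 25.7 has 3 s.f., so the result keeps min(5, 3) = 3 s.f.
Rounded to 3 significant figures: 37.6 mL.

37.6 mL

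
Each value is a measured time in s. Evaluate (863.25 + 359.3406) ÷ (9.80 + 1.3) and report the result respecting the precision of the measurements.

863.25 + 359.3406 = 1222.5906, limited to 2 d.p. → 6 s.f.; 9.80 + 1.3 = 11.10, limited to 1 d.p. → 3 s.f.
Carrying full precision, 1222.5906 ÷ 11.10 = 110.143297297…; keep min(6, 3) = 3 s.f.
Rounded to 3 significant figures: 110.

110.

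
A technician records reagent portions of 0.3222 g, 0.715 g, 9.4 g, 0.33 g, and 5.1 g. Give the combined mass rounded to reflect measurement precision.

0.3222 g + 0.715 g + 9.4 g + 0.33 g + 5.1 g = 15.8672 g.
Addition/subtraction keeps the fewest decimal places: 0.3222 → 4 decimal places, 0.715 → 3 decimal places, 9.4 → 1 decimal place, 0.33 → 2 decimal places, 5.1 → 1 decimal place; limit is 1.
Rounded to 1 decimal place: 15.9 g.

15.9 g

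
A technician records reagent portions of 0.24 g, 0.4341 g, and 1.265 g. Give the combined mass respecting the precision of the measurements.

1.94 g

0.24 g + 0.4341 g + 1.265 g = 1.9391 g.
Addition/subtraction keeps the fewest decimal places: 0.24 → 2 decimal places, 0.4341 → 4 decimal places, 1.265 → 3 decimal places; limit is 2.
Rounded to 2 decimal places: 1.94 g.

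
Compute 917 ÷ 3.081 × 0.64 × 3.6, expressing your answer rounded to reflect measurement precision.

917 ÷ 3.081 × 0.64 × 3.6 = 685.740993184…
Multiplication/division keeps the fewest significant figures: 917 → 3 s.f., 3.081 → 4 s.f., 0.64 → 2 s.f., 3.6 → 2 s.f.; limit is 2.
Rounded to 2 significant figures: 6.9 × 10^2.

6.9 × 10^2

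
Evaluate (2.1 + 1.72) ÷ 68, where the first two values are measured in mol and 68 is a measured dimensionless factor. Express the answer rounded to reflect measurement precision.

0.056 mol

2.1 mol + 1.72 mol = 3.82 mol; the sum is limited to 1 decimal place (2 s.f.).
Carrying full precision, 3.82 ÷ 68 = 0.0561764705882… mol; 68 has 2 s.f., so the result keeps min(2, 2) = 2 s.f.
Rounded to 2 significant figures: 0.056 mol.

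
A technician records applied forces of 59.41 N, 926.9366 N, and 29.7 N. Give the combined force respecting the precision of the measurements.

1016.0 N

59.41 N + 926.9366 N + 29.7 N = 1016.0466 N.
Addition/subtraction keeps the fewest decimal places: 59.41 → 2 decimal places, 926.9366 → 4 decimal places, 29.7 → 1 decimal place; limit is 1.
Rounded to 1 decimal place: 1016.0 N.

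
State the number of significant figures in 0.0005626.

4

0.0005626: leading zeros are not significant.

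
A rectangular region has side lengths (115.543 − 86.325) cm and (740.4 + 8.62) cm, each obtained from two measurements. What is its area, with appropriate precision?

2.188 × 10⁴ cm²

115.543 − 86.325 = 29.218, limited to 3 d.p. → 5 s.f.; 740.4 + 8.62 = 749.02, limited to 1 d.p. → 4 s.f.
Carrying full precision, 29.218 × 749.02 = 21884.86636; keep min(5, 4) = 4 s.f.
Rounded to 4 significant figures: 2.188 × 10⁴ cm².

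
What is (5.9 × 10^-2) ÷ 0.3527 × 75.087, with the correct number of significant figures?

(5.9 × 10^-2) ÷ 0.3527 × 75.087 = 12.5606265948…
Multiplication/division keeps the fewest significant figures: 5.9 × 10^-2 → 2 s.f., 0.3527 → 4 s.f., 75.087 → 5 s.f.; limit is 2.
Rounded to 2 significant figures: 13.

13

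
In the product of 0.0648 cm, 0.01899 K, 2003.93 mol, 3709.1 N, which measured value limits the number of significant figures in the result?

0.0648 cm

0.0648 cm → 3 s.f.; 0.01899 K → 4 s.f.; 2003.93 mol → 6 s.f.; 3709.1 N → 5 s.f.
The fewest is 3 significant figures, from 0.0648 cm.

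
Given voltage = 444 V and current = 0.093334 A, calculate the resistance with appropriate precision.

4.76 × 10^3 Ω

resistance = 444 V ÷ 0.093334 A = 4757.10887779… Ω.
444 has 3 significant figures; 0.093334 has 5.
Division/multiplication keeps the fewest: 3 significant figures.
Rounded: 4.76 × 10^3 Ω.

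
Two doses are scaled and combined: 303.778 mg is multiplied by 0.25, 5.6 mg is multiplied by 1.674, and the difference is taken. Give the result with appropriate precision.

303.778 × 0.25 = 75.9445 → 76 mg (2 s.f., last digit at the 10^0 place).
5.6 × 1.674 = 9.3744 → 9.4 mg (2 s.f., last digit at the 10^-1 place).
Difference: 66.5701 mg; keep the coarser place, 10^0.
Result: 67 mg.

67 mg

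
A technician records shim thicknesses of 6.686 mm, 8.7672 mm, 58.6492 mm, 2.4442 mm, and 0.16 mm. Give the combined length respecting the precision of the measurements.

6.686 mm + 8.7672 mm + 58.6492 mm + 2.4442 mm + 0.16 mm = 76.7066 mm.
Addition/subtraction keeps the fewest decimal places: 6.686 → 3 decimal places, 8.7672 → 4 decimal places, 58.6492 → 4 decimal places, 2.4442 → 4 decimal places, 0.16 → 2 decimal places; limit is 2.
Rounded to 2 decimal places: 76.71 mm.

76.71 mm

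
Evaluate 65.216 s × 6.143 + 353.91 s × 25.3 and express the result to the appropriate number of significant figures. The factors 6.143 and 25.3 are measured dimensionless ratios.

9.35 × 10³ s

65.216 × 6.143 = 400.621888 → 4.006 × 10² s (4 s.f., last digit at the 10^-1 place).
353.91 × 25.3 = 8953.923 → 8.95 × 10³ s (3 s.f., last digit at the 10^1 place).
Sum: 9354.544888 s; keep the coarser place, 10^1.
Result: 9.35 × 10³ s.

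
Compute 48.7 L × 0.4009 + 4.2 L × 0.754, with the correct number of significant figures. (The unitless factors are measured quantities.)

48.7 × 0.4009 = 19.52383 → 19.5 L (3 s.f., last digit at the 10^-1 place).
4.2 × 0.754 = 3.1668 → 3.2 L (2 s.f., last digit at the 10^-1 place).
Sum: 22.69063 L; keep the coarser place, 10^-1.
Result: 22.7 L.

22.7 L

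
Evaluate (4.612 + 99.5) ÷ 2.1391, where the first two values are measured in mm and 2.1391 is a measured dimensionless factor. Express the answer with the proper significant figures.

48.67 mm

4.612 mm + 99.5 mm = 104.112 mm; the sum is limited to 1 decimal place (4 s.f.).
Carrying full precision, 104.112 ÷ 2.1391 = 48.6709363751… mm; 2.1391 has 5 s.f., so the result keeps min(4, 5) = 4 s.f.
Rounded to 4 significant figures: 48.67 mm.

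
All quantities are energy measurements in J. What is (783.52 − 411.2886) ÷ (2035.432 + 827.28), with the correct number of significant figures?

0.13003

783.52 − 411.2886 = 372.2314, limited to 2 d.p. → 5 s.f.; 2035.432 + 827.28 = 2862.712, limited to 2 d.p. → 6 s.f.
Carrying full precision, 372.2314 ÷ 2862.712 = 0.130027540318…; keep min(5, 6) = 5 s.f.
Rounded to 5 significant figures: 0.13003.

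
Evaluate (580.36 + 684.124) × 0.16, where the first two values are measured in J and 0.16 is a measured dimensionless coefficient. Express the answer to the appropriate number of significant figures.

580.36 J + 684.124 J = 1264.484 J; the sum is limited to 2 decimal places (6 s.f.).
Carrying full precision, 1264.484 × 0.16 = 202.31744 J; 0.16 has 2 s.f., so the result keeps min(6, 2) = 2 s.f.
Rounded to 2 significant figures: 2.0 × 10² J.

2.0 × 10² J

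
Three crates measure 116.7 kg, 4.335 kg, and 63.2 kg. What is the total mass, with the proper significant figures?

116.7 kg + 4.335 kg + 63.2 kg = 184.235 kg.
Addition/subtraction keeps the fewest decimal places: 116.7 → 1 decimal place, 4.335 → 3 decimal places, 63.2 → 1 decimal place; limit is 1.
Rounded to 1 decimal place: 184.2 kg.

184.2 kg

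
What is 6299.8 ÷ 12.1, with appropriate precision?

6299.8 ÷ 12.1 = 520.644628099…
Multiplication/division keeps the fewest significant figures: 6299.8 → 5 s.f., 12.1 → 3 s.f.; limit is 3.
Rounded to 3 significant figures: 521.

521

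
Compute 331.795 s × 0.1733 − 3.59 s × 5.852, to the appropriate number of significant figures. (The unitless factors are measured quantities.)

331.795 × 0.1733 = 57.5000735 → 57.50 s (4 s.f., last digit at the 10^-2 place).
3.59 × 5.852 = 21.00868 → 21.0 s (3 s.f., last digit at the 10^-1 place).
Difference: 36.4913935 s; keep the coarser place, 10^-1.
Result: 36.5 s.

36.5 s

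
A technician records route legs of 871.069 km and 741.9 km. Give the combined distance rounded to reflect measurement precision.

1613.0 km

871.069 km + 741.9 km = 1612.969 km.
Addition/subtraction keeps the fewest decimal places: 871.069 → 3 decimal places, 741.9 → 1 decimal place; limit is 1.
Rounded to 1 decimal place: 1613.0 km.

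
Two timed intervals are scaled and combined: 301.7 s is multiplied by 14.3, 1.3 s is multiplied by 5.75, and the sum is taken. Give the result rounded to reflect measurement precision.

4.32 × 10³ s

301.7 × 14.3 = 4314.31 → 4.31 × 10³ s (3 s.f., last digit at the 10^1 place).
1.3 × 5.75 = 7.475 → 7.5 s (2 s.f., last digit at the 10^-1 place).
Sum: 4321.785 s; keep the coarser place, 10^1.
Result: 4.32 × 10³ s.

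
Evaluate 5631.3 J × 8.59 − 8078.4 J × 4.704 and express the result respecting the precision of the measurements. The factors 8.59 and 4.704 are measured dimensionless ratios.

1.04 × 10⁴ J

5631.3 × 8.59 = 48372.867 → 4.84 × 10⁴ J (3 s.f., last digit at the 10^2 place).
8078.4 × 4.704 = 38000.7936 → 3.800 × 10⁴ J (4 s.f., last digit at the 10^1 place).
Difference: 10372.0734 J; keep the coarser place, 10^2.
Result: 1.04 × 10⁴ J.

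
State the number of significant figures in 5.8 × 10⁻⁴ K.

2

5.8 × 10⁻⁴: in scientific notation every digit of the coefficient is significant.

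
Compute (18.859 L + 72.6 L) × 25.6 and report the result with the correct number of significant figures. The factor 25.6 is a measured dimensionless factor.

2.34 × 10^3 L

18.859 L + 72.6 L = 91.459 L; the sum is limited to 1 decimal place (3 s.f.).
Carrying full precision, 91.459 × 25.6 = 2341.3504 L; 25.6 has 3 s.f., so the result keeps min(3, 3) = 3 s.f.
Rounded to 3 significant figures: 2.34 × 10^3 L.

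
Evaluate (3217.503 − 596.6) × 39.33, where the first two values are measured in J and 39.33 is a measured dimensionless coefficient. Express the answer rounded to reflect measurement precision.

3217.503 J − 596.6 J = 2620.903 J; the difference is limited to 1 decimal place (5 s.f.).
Carrying full precision, 2620.903 × 39.33 = 103080.11499 J; 39.33 has 4 s.f., so the result keeps min(5, 4) = 4 s.f.
Rounded to 4 significant figures: 1.031 × 10⁵ J.

1.031 × 10⁵ J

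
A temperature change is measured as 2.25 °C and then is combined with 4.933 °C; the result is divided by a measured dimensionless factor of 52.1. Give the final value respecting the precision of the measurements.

0.138 °C

2.25 °C + 4.933 °C = 7.183 °C; the sum is limited to 2 decimal places (3 s.f.).
Carrying full precision, 7.183 ÷ 52.1 = 0.137869481766… °C; 52.1 has 3 s.f., so the result keeps min(3, 3) = 3 s.f.
Rounded to 3 significant figures: 0.138 °C.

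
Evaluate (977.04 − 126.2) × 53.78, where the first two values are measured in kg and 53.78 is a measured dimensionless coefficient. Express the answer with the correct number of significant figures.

4.576 × 10^4 kg

977.04 kg − 126.2 kg = 850.84 kg; the difference is limited to 1 decimal place (4 s.f.).
Carrying full precision, 850.84 × 53.78 = 45758.1752 kg; 53.78 has 4 s.f., so the result keeps min(4, 4) = 4 s.f.
Rounded to 4 significant figures: 4.576 × 10^4 kg.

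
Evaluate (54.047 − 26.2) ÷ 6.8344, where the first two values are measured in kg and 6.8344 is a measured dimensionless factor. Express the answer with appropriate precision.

4.07 kg

54.047 kg − 26.2 kg = 27.847 kg; the difference is limited to 1 decimal place (3 s.f.).
Carrying full precision, 27.847 ÷ 6.8344 = 4.07453470678… kg; 6.8344 has 5 s.f., so the result keeps min(3, 5) = 3 s.f.
Rounded to 3 significant figures: 4.07 kg.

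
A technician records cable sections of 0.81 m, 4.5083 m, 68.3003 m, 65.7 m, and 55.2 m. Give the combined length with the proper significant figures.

194.5 m

0.81 m + 4.5083 m + 68.3003 m + 65.7 m + 55.2 m = 194.5186 m.
Addition/subtraction keeps the fewest decimal places: 0.81 → 2 decimal places, 4.5083 → 4 decimal places, 68.3003 → 4 decimal places, 65.7 → 1 decimal place, 55.2 → 1 decimal place; limit is 1.
Rounded to 1 decimal place: 194.5 m.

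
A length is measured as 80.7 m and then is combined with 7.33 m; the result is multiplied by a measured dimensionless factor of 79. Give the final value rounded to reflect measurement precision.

80.7 m + 7.33 m = 88.03 m; the sum is limited to 1 decimal place (3 s.f.).
Carrying full precision, 88.03 × 79 = 6954.37 m; 79 has 2 s.f., so the result keeps min(3, 2) = 2 s.f.
Rounded to 2 significant figures: 7.0 × 10³ m.

7.0 × 10³ m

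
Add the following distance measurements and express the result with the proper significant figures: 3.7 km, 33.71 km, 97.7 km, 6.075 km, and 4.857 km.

1.460 × 10^2 km

3.7 km + 33.71 km + 97.7 km + 6.075 km + 4.857 km = 146.042 km.
Addition/subtraction keeps the fewest decimal places: 3.7 → 1 decimal place, 33.71 → 2 decimal places, 97.7 → 1 decimal place, 6.075 → 3 decimal places, 4.857 → 3 decimal places; limit is 1.
Rounded to 1 decimal place: 1.460 × 10^2 km.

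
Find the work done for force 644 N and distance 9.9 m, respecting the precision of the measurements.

6.4 × 10³ J

work done = 644 N × 9.9 m = 6375.6 J.
644 has 3 significant figures; 9.9 has 2.
Division/multiplication keeps the fewest: 2 significant figures.
Rounded: 6.4 × 10³ J.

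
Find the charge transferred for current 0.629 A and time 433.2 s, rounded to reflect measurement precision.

272 C

charge transferred = 0.629 A × 433.2 s = 272.4828 C.
0.629 has 3 significant figures; 433.2 has 4.
Division/multiplication keeps the fewest: 3 significant figures.
Rounded: 272 C.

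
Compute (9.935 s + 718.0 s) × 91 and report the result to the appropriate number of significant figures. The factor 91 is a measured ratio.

9.935 s + 718.0 s = 727.935 s; the sum is limited to 1 decimal place (4 s.f.).
Carrying full precision, 727.935 × 91 = 66242.085 s; 91 has 2 s.f., so the result keeps min(4, 2) = 2 s.f.
Rounded to 2 significant figures: 6.6 × 10^4 s.

6.6 × 10^4 s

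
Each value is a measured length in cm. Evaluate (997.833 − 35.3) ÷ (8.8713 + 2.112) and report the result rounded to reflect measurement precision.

997.833 − 35.3 = 962.533, limited to 1 d.p. → 4 s.f.; 8.8713 + 2.112 = 10.9833, limited to 3 d.p. → 5 s.f.
Carrying full precision, 962.533 ÷ 10.9833 = 87.6360474539…; keep min(4, 5) = 4 s.f.
Rounded to 4 significant figures: 87.64.

87.64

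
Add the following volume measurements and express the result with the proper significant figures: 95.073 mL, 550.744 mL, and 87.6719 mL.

733.489 mL

95.073 mL + 550.744 mL + 87.6719 mL = 733.4889 mL.
Addition/subtraction keeps the fewest decimal places: 95.073 → 3 decimal places, 550.744 → 3 decimal places, 87.6719 → 4 decimal places; limit is 3.
Rounded to 3 decimal places: 733.489 mL.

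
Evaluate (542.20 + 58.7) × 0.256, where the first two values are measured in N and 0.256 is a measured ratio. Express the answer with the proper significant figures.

154 N

542.20 N + 58.7 N = 600.90 N; the sum is limited to 1 decimal place (4 s.f.).
Carrying full precision, 600.90 × 0.256 = 153.8304 N; 0.256 has 3 s.f., so the result keeps min(4, 3) = 3 s.f.
Rounded to 3 significant figures: 154 N.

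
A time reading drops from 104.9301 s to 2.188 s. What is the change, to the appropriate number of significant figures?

104.9301 s − 2.188 s = 102.7421 s.
Addition/subtraction keeps the fewest decimal places: 104.9301 → 4 decimal places, 2.188 → 3 decimal places; limit is 3.
Rounded to 3 decimal places: 102.742 s.

102.742 s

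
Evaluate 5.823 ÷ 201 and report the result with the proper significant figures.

0.0290

5.823 ÷ 201 = 0.0289701492537…
Multiplication/division keeps the fewest significant figures: 5.823 → 4 s.f., 201 → 3 s.f.; limit is 3.
Rounded to 3 significant figures: 0.0290.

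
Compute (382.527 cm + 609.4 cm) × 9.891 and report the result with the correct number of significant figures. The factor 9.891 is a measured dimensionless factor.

382.527 cm + 609.4 cm = 991.927 cm; the sum is limited to 1 decimal place (4 s.f.).
Carrying full precision, 991.927 × 9.891 = 9811.149957 cm; 9.891 has 4 s.f., so the result keeps min(4, 4) = 4 s.f.
Rounded to 4 significant figures: 9811 cm.

9811 cm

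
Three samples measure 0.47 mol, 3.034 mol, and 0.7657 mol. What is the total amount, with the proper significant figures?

0.47 mol + 3.034 mol + 0.7657 mol = 4.2697 mol.
Addition/subtraction keeps the fewest decimal places: 0.47 → 2 decimal places, 3.034 → 3 decimal places, 0.7657 → 4 decimal places; limit is 2.
Rounded to 2 decimal places: 4.27 mol.

4.27 mol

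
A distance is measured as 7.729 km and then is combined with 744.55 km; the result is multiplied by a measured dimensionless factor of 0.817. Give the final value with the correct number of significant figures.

615 km

7.729 km + 744.55 km = 752.279 km; the sum is limited to 2 decimal places (5 s.f.).
Carrying full precision, 752.279 × 0.817 = 614.611943 km; 0.817 has 3 s.f., so the result keeps min(5, 3) = 3 s.f.
Rounded to 3 significant figures: 615 km.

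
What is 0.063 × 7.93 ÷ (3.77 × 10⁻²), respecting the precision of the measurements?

13

0.063 × 7.93 ÷ (3.77 × 10⁻²) = 13.2517241379…
Multiplication/division keeps the fewest significant figures: 0.063 → 2 s.f., 7.93 → 3 s.f., 3.77 × 10⁻² → 3 s.f.; limit is 2.
Rounded to 2 significant figures: 13.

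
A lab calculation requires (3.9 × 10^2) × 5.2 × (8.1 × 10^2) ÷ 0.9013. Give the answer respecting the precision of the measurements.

1.8 × 10^6

(3.9 × 10^2) × 5.2 × (8.1 × 10^2) ÷ 0.9013 = 1822567.40264…
Multiplication/division keeps the fewest significant figures: 3.9 × 10^2 → 2 s.f., 5.2 → 2 s.f., 8.1 × 10^2 → 2 s.f., 0.9013 → 4 s.f.; limit is 2.
Rounded to 2 significant figures: 1.8 × 10^6.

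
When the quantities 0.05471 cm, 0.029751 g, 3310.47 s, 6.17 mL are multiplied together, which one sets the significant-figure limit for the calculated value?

6.17 mL

0.05471 cm → 4 s.f.; 0.029751 g → 5 s.f.; 3310.47 s → 6 s.f.; 6.17 mL → 3 s.f.
The fewest is 3 significant figures, from 6.17 mL.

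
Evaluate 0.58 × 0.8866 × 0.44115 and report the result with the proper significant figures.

0.58 × 0.8866 × 0.44115 = 0.2268516822
Multiplication/division keeps the fewest significant figures: 0.58 → 2 s.f., 0.8866 → 4 s.f., 0.44115 → 5 s.f.; limit is 2.
Rounded to 2 significant figures: 0.23.

0.23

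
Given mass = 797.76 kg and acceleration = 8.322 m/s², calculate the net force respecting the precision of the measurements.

net force = 797.76 kg × 8.322 m/s² = 6638.95872 N.
797.76 has 5 significant figures; 8.322 has 4.
Division/multiplication keeps the fewest: 4 significant figures.
Rounded: 6639 N.

6639 N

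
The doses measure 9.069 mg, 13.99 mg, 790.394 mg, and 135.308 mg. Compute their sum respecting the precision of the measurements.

948.76 mg

9.069 mg + 13.99 mg + 790.394 mg + 135.308 mg = 948.761 mg.
Addition/subtraction keeps the fewest decimal places: 9.069 → 3 decimal places, 13.99 → 2 decimal places, 790.394 → 3 decimal places, 135.308 → 3 decimal places; limit is 2.
Rounded to 2 decimal places: 948.76 mg.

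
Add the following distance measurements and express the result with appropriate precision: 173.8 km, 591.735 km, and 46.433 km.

812.0 km

173.8 km + 591.735 km + 46.433 km = 811.968 km.
Addition/subtraction keeps the fewest decimal places: 173.8 → 1 decimal place, 591.735 → 3 decimal places, 46.433 → 3 decimal places; limit is 1.
Rounded to 1 decimal place: 812.0 km.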